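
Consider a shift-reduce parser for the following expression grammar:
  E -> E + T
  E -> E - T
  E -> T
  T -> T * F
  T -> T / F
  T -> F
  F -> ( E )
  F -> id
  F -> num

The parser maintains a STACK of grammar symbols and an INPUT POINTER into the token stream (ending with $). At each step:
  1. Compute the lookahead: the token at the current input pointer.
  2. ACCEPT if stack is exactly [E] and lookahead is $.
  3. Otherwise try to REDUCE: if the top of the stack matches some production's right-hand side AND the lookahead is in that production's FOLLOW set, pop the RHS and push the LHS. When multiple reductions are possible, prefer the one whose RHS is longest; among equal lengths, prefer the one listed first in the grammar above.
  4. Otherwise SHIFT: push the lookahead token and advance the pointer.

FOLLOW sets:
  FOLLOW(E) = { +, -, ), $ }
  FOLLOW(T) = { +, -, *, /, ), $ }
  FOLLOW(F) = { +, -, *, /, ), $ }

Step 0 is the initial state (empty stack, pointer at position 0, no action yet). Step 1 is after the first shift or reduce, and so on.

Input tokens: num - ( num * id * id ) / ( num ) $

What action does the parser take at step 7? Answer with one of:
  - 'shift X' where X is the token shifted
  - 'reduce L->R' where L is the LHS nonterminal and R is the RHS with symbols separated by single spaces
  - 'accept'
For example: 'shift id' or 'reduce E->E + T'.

Step 1: shift num. Stack=[num] ptr=1 lookahead=- remaining=[- ( num * id * id ) / ( num ) $]
Step 2: reduce F->num. Stack=[F] ptr=1 lookahead=- remaining=[- ( num * id * id ) / ( num ) $]
Step 3: reduce T->F. Stack=[T] ptr=1 lookahead=- remaining=[- ( num * id * id ) / ( num ) $]
Step 4: reduce E->T. Stack=[E] ptr=1 lookahead=- remaining=[- ( num * id * id ) / ( num ) $]
Step 5: shift -. Stack=[E -] ptr=2 lookahead=( remaining=[( num * id * id ) / ( num ) $]
Step 6: shift (. Stack=[E - (] ptr=3 lookahead=num remaining=[num * id * id ) / ( num ) $]
Step 7: shift num. Stack=[E - ( num] ptr=4 lookahead=* remaining=[* id * id ) / ( num ) $]

Answer: shift num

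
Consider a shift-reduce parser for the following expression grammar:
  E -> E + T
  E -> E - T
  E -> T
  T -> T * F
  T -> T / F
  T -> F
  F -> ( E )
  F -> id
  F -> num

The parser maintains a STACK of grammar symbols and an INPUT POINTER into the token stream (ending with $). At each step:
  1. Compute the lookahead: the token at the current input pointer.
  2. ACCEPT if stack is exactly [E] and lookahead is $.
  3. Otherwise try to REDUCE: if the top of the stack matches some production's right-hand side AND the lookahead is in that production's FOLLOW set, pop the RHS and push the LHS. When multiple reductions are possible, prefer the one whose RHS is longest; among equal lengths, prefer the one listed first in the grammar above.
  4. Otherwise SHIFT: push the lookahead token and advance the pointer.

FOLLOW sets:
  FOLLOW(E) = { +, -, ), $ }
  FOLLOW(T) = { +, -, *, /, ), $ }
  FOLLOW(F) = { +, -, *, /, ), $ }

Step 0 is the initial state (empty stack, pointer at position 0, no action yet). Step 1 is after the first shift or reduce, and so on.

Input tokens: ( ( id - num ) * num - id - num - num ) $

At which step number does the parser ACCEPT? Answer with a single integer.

Answer: 39

Derivation:
Step 1: shift (. Stack=[(] ptr=1 lookahead=( remaining=[( id - num ) * num - id - num - num ) $]
Step 2: shift (. Stack=[( (] ptr=2 lookahead=id remaining=[id - num ) * num - id - num - num ) $]
Step 3: shift id. Stack=[( ( id] ptr=3 lookahead=- remaining=[- num ) * num - id - num - num ) $]
Step 4: reduce F->id. Stack=[( ( F] ptr=3 lookahead=- remaining=[- num ) * num - id - num - num ) $]
Step 5: reduce T->F. Stack=[( ( T] ptr=3 lookahead=- remaining=[- num ) * num - id - num - num ) $]
Step 6: reduce E->T. Stack=[( ( E] ptr=3 lookahead=- remaining=[- num ) * num - id - num - num ) $]
Step 7: shift -. Stack=[( ( E -] ptr=4 lookahead=num remaining=[num ) * num - id - num - num ) $]
Step 8: shift num. Stack=[( ( E - num] ptr=5 lookahead=) remaining=[) * num - id - num - num ) $]
Step 9: reduce F->num. Stack=[( ( E - F] ptr=5 lookahead=) remaining=[) * num - id - num - num ) $]
Step 10: reduce T->F. Stack=[( ( E - T] ptr=5 lookahead=) remaining=[) * num - id - num - num ) $]
Step 11: reduce E->E - T. Stack=[( ( E] ptr=5 lookahead=) remaining=[) * num - id - num - num ) $]
Step 12: shift ). Stack=[( ( E )] ptr=6 lookahead=* remaining=[* num - id - num - num ) $]
Step 13: reduce F->( E ). Stack=[( F] ptr=6 lookahead=* remaining=[* num - id - num - num ) $]
Step 14: reduce T->F. Stack=[( T] ptr=6 lookahead=* remaining=[* num - id - num - num ) $]
Step 15: shift *. Stack=[( T *] ptr=7 lookahead=num remaining=[num - id - num - num ) $]
Step 16: shift num. Stack=[( T * num] ptr=8 lookahead=- remaining=[- id - num - num ) $]
Step 17: reduce F->num. Stack=[( T * F] ptr=8 lookahead=- remaining=[- id - num - num ) $]
Step 18: reduce T->T * F. Stack=[( T] ptr=8 lookahead=- remaining=[- id - num - num ) $]
Step 19: reduce E->T. Stack=[( E] ptr=8 lookahead=- remaining=[- id - num - num ) $]
Step 20: shift -. Stack=[( E -] ptr=9 lookahead=id remaining=[id - num - num ) $]
Step 21: shift id. Stack=[( E - id] ptr=10 lookahead=- remaining=[- num - num ) $]
Step 22: reduce F->id. Stack=[( E - F] ptr=10 lookahead=- remaining=[- num - num ) $]
Step 23: reduce T->F. Stack=[( E - T] ptr=10 lookahead=- remaining=[- num - num ) $]
Step 24: reduce E->E - T. Stack=[( E] ptr=10 lookahead=- remaining=[- num - num ) $]
Step 25: shift -. Stack=[( E -] ptr=11 lookahead=num remaining=[num - num ) $]
Step 26: shift num. Stack=[( E - num] ptr=12 lookahead=- remaining=[- num ) $]
Step 27: reduce F->num. Stack=[( E - F] ptr=12 lookahead=- remaining=[- num ) $]
Step 28: reduce T->F. Stack=[( E - T] ptr=12 lookahead=- remaining=[- num ) $]
Step 29: reduce E->E - T. Stack=[( E] ptr=12 lookahead=- remaining=[- num ) $]
Step 30: shift -. Stack=[( E -] ptr=13 lookahead=num remaining=[num ) $]
Step 31: shift num. Stack=[( E - num] ptr=14 lookahead=) remaining=[) $]
Step 32: reduce F->num. Stack=[( E - F] ptr=14 lookahead=) remaining=[) $]
Step 33: reduce T->F. Stack=[( E - T] ptr=14 lookahead=) remaining=[) $]
Step 34: reduce E->E - T. Stack=[( E] ptr=14 lookahead=) remaining=[) $]
Step 35: shift ). Stack=[( E )] ptr=15 lookahead=$ remaining=[$]
Step 36: reduce F->( E ). Stack=[F] ptr=15 lookahead=$ remaining=[$]
Step 37: reduce T->F. Stack=[T] ptr=15 lookahead=$ remaining=[$]
Step 38: reduce E->T. Stack=[E] ptr=15 lookahead=$ remaining=[$]
Step 39: accept. Stack=[E] ptr=15 lookahead=$ remaining=[$]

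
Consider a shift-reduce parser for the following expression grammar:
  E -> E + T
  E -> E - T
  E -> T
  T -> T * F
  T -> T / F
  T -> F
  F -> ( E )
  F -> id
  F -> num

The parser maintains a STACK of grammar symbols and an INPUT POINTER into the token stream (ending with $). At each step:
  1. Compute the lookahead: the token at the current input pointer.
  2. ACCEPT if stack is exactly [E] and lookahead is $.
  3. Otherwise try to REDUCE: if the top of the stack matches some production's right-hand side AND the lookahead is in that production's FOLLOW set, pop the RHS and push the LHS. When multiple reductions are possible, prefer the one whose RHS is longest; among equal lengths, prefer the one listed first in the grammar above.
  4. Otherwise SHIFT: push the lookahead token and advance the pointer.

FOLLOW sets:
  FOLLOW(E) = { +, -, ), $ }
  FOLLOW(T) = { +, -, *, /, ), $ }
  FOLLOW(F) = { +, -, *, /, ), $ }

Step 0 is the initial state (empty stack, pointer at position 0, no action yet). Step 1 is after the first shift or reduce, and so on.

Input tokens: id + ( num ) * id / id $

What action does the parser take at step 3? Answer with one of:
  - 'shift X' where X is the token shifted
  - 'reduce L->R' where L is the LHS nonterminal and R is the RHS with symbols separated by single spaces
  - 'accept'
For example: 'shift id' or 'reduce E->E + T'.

Step 1: shift id. Stack=[id] ptr=1 lookahead=+ remaining=[+ ( num ) * id / id $]
Step 2: reduce F->id. Stack=[F] ptr=1 lookahead=+ remaining=[+ ( num ) * id / id $]
Step 3: reduce T->F. Stack=[T] ptr=1 lookahead=+ remaining=[+ ( num ) * id / id $]

Answer: reduce T->F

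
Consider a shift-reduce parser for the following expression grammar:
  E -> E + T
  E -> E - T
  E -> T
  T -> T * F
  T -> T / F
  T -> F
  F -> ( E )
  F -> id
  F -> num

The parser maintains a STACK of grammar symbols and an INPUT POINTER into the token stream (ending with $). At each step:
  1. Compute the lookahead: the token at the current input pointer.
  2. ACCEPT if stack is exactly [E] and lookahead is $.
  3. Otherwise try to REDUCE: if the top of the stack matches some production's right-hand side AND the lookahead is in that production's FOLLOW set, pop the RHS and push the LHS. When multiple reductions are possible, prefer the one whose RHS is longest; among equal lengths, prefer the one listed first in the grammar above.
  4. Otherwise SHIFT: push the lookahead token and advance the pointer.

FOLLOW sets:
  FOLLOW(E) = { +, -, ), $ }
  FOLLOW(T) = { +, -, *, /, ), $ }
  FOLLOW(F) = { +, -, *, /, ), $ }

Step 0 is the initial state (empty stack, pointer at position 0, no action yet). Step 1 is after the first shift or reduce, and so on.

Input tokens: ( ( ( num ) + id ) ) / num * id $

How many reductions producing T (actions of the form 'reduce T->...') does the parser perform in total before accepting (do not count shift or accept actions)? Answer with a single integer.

Step 1: shift (. Stack=[(] ptr=1 lookahead=( remaining=[( ( num ) + id ) ) / num * id $]
Step 2: shift (. Stack=[( (] ptr=2 lookahead=( remaining=[( num ) + id ) ) / num * id $]
Step 3: shift (. Stack=[( ( (] ptr=3 lookahead=num remaining=[num ) + id ) ) / num * id $]
Step 4: shift num. Stack=[( ( ( num] ptr=4 lookahead=) remaining=[) + id ) ) / num * id $]
Step 5: reduce F->num. Stack=[( ( ( F] ptr=4 lookahead=) remaining=[) + id ) ) / num * id $]
Step 6: reduce T->F. Stack=[( ( ( T] ptr=4 lookahead=) remaining=[) + id ) ) / num * id $]
Step 7: reduce E->T. Stack=[( ( ( E] ptr=4 lookahead=) remaining=[) + id ) ) / num * id $]
Step 8: shift ). Stack=[( ( ( E )] ptr=5 lookahead=+ remaining=[+ id ) ) / num * id $]
Step 9: reduce F->( E ). Stack=[( ( F] ptr=5 lookahead=+ remaining=[+ id ) ) / num * id $]
Step 10: reduce T->F. Stack=[( ( T] ptr=5 lookahead=+ remaining=[+ id ) ) / num * id $]
Step 11: reduce E->T. Stack=[( ( E] ptr=5 lookahead=+ remaining=[+ id ) ) / num * id $]
Step 12: shift +. Stack=[( ( E +] ptr=6 lookahead=id remaining=[id ) ) / num * id $]
Step 13: shift id. Stack=[( ( E + id] ptr=7 lookahead=) remaining=[) ) / num * id $]
Step 14: reduce F->id. Stack=[( ( E + F] ptr=7 lookahead=) remaining=[) ) / num * id $]
Step 15: reduce T->F. Stack=[( ( E + T] ptr=7 lookahead=) remaining=[) ) / num * id $]
Step 16: reduce E->E + T. Stack=[( ( E] ptr=7 lookahead=) remaining=[) ) / num * id $]
Step 17: shift ). Stack=[( ( E )] ptr=8 lookahead=) remaining=[) / num * id $]
Step 18: reduce F->( E ). Stack=[( F] ptr=8 lookahead=) remaining=[) / num * id $]
Step 19: reduce T->F. Stack=[( T] ptr=8 lookahead=) remaining=[) / num * id $]
Step 20: reduce E->T. Stack=[( E] ptr=8 lookahead=) remaining=[) / num * id $]
Step 21: shift ). Stack=[( E )] ptr=9 lookahead=/ remaining=[/ num * id $]
Step 22: reduce F->( E ). Stack=[F] ptr=9 lookahead=/ remaining=[/ num * id $]
Step 23: reduce T->F. Stack=[T] ptr=9 lookahead=/ remaining=[/ num * id $]
Step 24: shift /. Stack=[T /] ptr=10 lookahead=num remaining=[num * id $]
Step 25: shift num. Stack=[T / num] ptr=11 lookahead=* remaining=[* id $]
Step 26: reduce F->num. Stack=[T / F] ptr=11 lookahead=* remaining=[* id $]
Step 27: reduce T->T / F. Stack=[T] ptr=11 lookahead=* remaining=[* id $]
Step 28: shift *. Stack=[T *] ptr=12 lookahead=id remaining=[id $]
Step 29: shift id. Stack=[T * id] ptr=13 lookahead=$ remaining=[$]
Step 30: reduce F->id. Stack=[T * F] ptr=13 lookahead=$ remaining=[$]
Step 31: reduce T->T * F. Stack=[T] ptr=13 lookahead=$ remaining=[$]
Step 32: reduce E->T. Stack=[E] ptr=13 lookahead=$ remaining=[$]
Step 33: accept. Stack=[E] ptr=13 lookahead=$ remaining=[$]

Answer: 7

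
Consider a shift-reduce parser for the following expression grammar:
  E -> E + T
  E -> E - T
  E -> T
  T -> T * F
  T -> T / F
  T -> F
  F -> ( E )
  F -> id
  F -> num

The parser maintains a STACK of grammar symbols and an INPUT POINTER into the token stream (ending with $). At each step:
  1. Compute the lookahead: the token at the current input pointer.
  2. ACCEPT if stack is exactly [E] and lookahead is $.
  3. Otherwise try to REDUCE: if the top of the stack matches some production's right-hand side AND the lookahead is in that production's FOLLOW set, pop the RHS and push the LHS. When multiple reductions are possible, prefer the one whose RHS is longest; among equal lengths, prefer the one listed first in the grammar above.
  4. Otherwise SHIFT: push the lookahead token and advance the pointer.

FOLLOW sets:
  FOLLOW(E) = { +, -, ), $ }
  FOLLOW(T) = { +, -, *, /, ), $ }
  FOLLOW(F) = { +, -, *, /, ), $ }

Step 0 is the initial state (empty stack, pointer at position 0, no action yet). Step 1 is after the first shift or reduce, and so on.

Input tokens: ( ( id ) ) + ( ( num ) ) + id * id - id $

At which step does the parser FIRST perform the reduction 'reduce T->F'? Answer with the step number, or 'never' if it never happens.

Step 1: shift (. Stack=[(] ptr=1 lookahead=( remaining=[( id ) ) + ( ( num ) ) + id * id - id $]
Step 2: shift (. Stack=[( (] ptr=2 lookahead=id remaining=[id ) ) + ( ( num ) ) + id * id - id $]
Step 3: shift id. Stack=[( ( id] ptr=3 lookahead=) remaining=[) ) + ( ( num ) ) + id * id - id $]
Step 4: reduce F->id. Stack=[( ( F] ptr=3 lookahead=) remaining=[) ) + ( ( num ) ) + id * id - id $]
Step 5: reduce T->F. Stack=[( ( T] ptr=3 lookahead=) remaining=[) ) + ( ( num ) ) + id * id - id $]

Answer: 5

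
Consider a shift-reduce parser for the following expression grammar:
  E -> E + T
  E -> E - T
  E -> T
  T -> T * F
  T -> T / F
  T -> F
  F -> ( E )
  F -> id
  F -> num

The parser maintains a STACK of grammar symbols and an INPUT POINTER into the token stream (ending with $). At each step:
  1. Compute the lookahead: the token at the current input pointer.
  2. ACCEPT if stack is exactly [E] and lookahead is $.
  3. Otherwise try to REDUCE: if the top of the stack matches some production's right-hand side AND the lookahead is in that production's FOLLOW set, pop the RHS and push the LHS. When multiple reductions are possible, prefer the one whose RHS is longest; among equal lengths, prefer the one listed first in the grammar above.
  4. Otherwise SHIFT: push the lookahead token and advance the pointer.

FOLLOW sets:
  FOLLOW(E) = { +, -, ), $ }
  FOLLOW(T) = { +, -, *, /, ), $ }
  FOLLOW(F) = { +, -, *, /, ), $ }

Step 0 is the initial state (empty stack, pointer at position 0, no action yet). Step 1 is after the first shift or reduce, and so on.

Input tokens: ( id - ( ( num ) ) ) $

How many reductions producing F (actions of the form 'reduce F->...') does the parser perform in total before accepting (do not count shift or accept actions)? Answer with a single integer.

Step 1: shift (. Stack=[(] ptr=1 lookahead=id remaining=[id - ( ( num ) ) ) $]
Step 2: shift id. Stack=[( id] ptr=2 lookahead=- remaining=[- ( ( num ) ) ) $]
Step 3: reduce F->id. Stack=[( F] ptr=2 lookahead=- remaining=[- ( ( num ) ) ) $]
Step 4: reduce T->F. Stack=[( T] ptr=2 lookahead=- remaining=[- ( ( num ) ) ) $]
Step 5: reduce E->T. Stack=[( E] ptr=2 lookahead=- remaining=[- ( ( num ) ) ) $]
Step 6: shift -. Stack=[( E -] ptr=3 lookahead=( remaining=[( ( num ) ) ) $]
Step 7: shift (. Stack=[( E - (] ptr=4 lookahead=( remaining=[( num ) ) ) $]
Step 8: shift (. Stack=[( E - ( (] ptr=5 lookahead=num remaining=[num ) ) ) $]
Step 9: shift num. Stack=[( E - ( ( num] ptr=6 lookahead=) remaining=[) ) ) $]
Step 10: reduce F->num. Stack=[( E - ( ( F] ptr=6 lookahead=) remaining=[) ) ) $]
Step 11: reduce T->F. Stack=[( E - ( ( T] ptr=6 lookahead=) remaining=[) ) ) $]
Step 12: reduce E->T. Stack=[( E - ( ( E] ptr=6 lookahead=) remaining=[) ) ) $]
Step 13: shift ). Stack=[( E - ( ( E )] ptr=7 lookahead=) remaining=[) ) $]
Step 14: reduce F->( E ). Stack=[( E - ( F] ptr=7 lookahead=) remaining=[) ) $]
Step 15: reduce T->F. Stack=[( E - ( T] ptr=7 lookahead=) remaining=[) ) $]
Step 16: reduce E->T. Stack=[( E - ( E] ptr=7 lookahead=) remaining=[) ) $]
Step 17: shift ). Stack=[( E - ( E )] ptr=8 lookahead=) remaining=[) $]
Step 18: reduce F->( E ). Stack=[( E - F] ptr=8 lookahead=) remaining=[) $]
Step 19: reduce T->F. Stack=[( E - T] ptr=8 lookahead=) remaining=[) $]
Step 20: reduce E->E - T. Stack=[( E] ptr=8 lookahead=) remaining=[) $]
Step 21: shift ). Stack=[( E )] ptr=9 lookahead=$ remaining=[$]
Step 22: reduce F->( E ). Stack=[F] ptr=9 lookahead=$ remaining=[$]
Step 23: reduce T->F. Stack=[T] ptr=9 lookahead=$ remaining=[$]
Step 24: reduce E->T. Stack=[E] ptr=9 lookahead=$ remaining=[$]
Step 25: accept. Stack=[E] ptr=9 lookahead=$ remaining=[$]

Answer: 5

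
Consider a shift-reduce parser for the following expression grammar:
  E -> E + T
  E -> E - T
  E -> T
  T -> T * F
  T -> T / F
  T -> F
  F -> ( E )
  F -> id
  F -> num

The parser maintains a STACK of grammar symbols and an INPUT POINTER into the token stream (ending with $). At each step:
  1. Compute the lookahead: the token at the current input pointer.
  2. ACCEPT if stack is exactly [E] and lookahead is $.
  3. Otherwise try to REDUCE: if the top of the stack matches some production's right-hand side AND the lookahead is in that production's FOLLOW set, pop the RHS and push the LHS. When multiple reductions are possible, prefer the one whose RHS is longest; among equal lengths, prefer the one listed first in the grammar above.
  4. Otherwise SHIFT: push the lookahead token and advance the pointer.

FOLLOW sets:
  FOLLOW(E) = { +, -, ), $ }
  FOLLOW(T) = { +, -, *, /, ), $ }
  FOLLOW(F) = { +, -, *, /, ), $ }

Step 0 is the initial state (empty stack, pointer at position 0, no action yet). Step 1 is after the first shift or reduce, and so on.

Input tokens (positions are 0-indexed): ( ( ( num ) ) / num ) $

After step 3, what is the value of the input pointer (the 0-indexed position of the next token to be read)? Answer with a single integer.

Answer: 3

Derivation:
Step 1: shift (. Stack=[(] ptr=1 lookahead=( remaining=[( ( num ) ) / num ) $]
Step 2: shift (. Stack=[( (] ptr=2 lookahead=( remaining=[( num ) ) / num ) $]
Step 3: shift (. Stack=[( ( (] ptr=3 lookahead=num remaining=[num ) ) / num ) $]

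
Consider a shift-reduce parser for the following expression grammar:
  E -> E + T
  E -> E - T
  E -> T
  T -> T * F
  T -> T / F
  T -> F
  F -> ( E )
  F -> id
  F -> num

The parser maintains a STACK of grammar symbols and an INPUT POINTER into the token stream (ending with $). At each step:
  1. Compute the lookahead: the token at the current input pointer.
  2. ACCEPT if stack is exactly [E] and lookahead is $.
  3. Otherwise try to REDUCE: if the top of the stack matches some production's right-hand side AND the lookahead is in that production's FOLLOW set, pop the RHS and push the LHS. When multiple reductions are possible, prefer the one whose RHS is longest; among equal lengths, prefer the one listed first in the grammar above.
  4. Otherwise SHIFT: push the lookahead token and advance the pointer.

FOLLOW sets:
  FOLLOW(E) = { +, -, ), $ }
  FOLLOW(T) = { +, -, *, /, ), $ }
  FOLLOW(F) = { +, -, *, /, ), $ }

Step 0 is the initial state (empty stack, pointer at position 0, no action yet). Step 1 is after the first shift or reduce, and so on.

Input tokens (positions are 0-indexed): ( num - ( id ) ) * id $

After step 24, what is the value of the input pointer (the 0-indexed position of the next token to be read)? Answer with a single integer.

Step 1: shift (. Stack=[(] ptr=1 lookahead=num remaining=[num - ( id ) ) * id $]
Step 2: shift num. Stack=[( num] ptr=2 lookahead=- remaining=[- ( id ) ) * id $]
Step 3: reduce F->num. Stack=[( F] ptr=2 lookahead=- remaining=[- ( id ) ) * id $]
Step 4: reduce T->F. Stack=[( T] ptr=2 lookahead=- remaining=[- ( id ) ) * id $]
Step 5: reduce E->T. Stack=[( E] ptr=2 lookahead=- remaining=[- ( id ) ) * id $]
Step 6: shift -. Stack=[( E -] ptr=3 lookahead=( remaining=[( id ) ) * id $]
Step 7: shift (. Stack=[( E - (] ptr=4 lookahead=id remaining=[id ) ) * id $]
Step 8: shift id. Stack=[( E - ( id] ptr=5 lookahead=) remaining=[) ) * id $]
Step 9: reduce F->id. Stack=[( E - ( F] ptr=5 lookahead=) remaining=[) ) * id $]
Step 10: reduce T->F. Stack=[( E - ( T] ptr=5 lookahead=) remaining=[) ) * id $]
Step 11: reduce E->T. Stack=[( E - ( E] ptr=5 lookahead=) remaining=[) ) * id $]
Step 12: shift ). Stack=[( E - ( E )] ptr=6 lookahead=) remaining=[) * id $]
Step 13: reduce F->( E ). Stack=[( E - F] ptr=6 lookahead=) remaining=[) * id $]
Step 14: reduce T->F. Stack=[( E - T] ptr=6 lookahead=) remaining=[) * id $]
Step 15: reduce E->E - T. Stack=[( E] ptr=6 lookahead=) remaining=[) * id $]
Step 16: shift ). Stack=[( E )] ptr=7 lookahead=* remaining=[* id $]
Step 17: reduce F->( E ). Stack=[F] ptr=7 lookahead=* remaining=[* id $]
Step 18: reduce T->F. Stack=[T] ptr=7 lookahead=* remaining=[* id $]
Step 19: shift *. Stack=[T *] ptr=8 lookahead=id remaining=[id $]
Step 20: shift id. Stack=[T * id] ptr=9 lookahead=$ remaining=[$]
Step 21: reduce F->id. Stack=[T * F] ptr=9 lookahead=$ remaining=[$]
Step 22: reduce T->T * F. Stack=[T] ptr=9 lookahead=$ remaining=[$]
Step 23: reduce E->T. Stack=[E] ptr=9 lookahead=$ remaining=[$]
Step 24: accept. Stack=[E] ptr=9 lookahead=$ remaining=[$]

Answer: 9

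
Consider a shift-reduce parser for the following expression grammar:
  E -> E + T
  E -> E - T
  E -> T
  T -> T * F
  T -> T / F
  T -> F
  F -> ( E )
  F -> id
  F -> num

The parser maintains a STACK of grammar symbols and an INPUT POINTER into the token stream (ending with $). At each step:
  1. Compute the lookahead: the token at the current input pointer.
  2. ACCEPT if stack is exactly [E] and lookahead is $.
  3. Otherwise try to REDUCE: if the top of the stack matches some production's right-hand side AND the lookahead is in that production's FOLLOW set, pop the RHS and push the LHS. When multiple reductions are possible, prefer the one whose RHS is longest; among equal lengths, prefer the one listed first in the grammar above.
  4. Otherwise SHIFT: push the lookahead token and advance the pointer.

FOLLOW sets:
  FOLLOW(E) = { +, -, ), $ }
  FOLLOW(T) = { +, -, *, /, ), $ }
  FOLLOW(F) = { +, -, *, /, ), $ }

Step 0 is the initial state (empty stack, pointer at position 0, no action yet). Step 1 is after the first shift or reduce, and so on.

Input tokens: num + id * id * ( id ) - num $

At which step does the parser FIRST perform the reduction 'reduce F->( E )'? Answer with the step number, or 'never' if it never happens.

Step 1: shift num. Stack=[num] ptr=1 lookahead=+ remaining=[+ id * id * ( id ) - num $]
Step 2: reduce F->num. Stack=[F] ptr=1 lookahead=+ remaining=[+ id * id * ( id ) - num $]
Step 3: reduce T->F. Stack=[T] ptr=1 lookahead=+ remaining=[+ id * id * ( id ) - num $]
Step 4: reduce E->T. Stack=[E] ptr=1 lookahead=+ remaining=[+ id * id * ( id ) - num $]
Step 5: shift +. Stack=[E +] ptr=2 lookahead=id remaining=[id * id * ( id ) - num $]
Step 6: shift id. Stack=[E + id] ptr=3 lookahead=* remaining=[* id * ( id ) - num $]
Step 7: reduce F->id. Stack=[E + F] ptr=3 lookahead=* remaining=[* id * ( id ) - num $]
Step 8: reduce T->F. Stack=[E + T] ptr=3 lookahead=* remaining=[* id * ( id ) - num $]
Step 9: shift *. Stack=[E + T *] ptr=4 lookahead=id remaining=[id * ( id ) - num $]
Step 10: shift id. Stack=[E + T * id] ptr=5 lookahead=* remaining=[* ( id ) - num $]
Step 11: reduce F->id. Stack=[E + T * F] ptr=5 lookahead=* remaining=[* ( id ) - num $]
Step 12: reduce T->T * F. Stack=[E + T] ptr=5 lookahead=* remaining=[* ( id ) - num $]
Step 13: shift *. Stack=[E + T *] ptr=6 lookahead=( remaining=[( id ) - num $]
Step 14: shift (. Stack=[E + T * (] ptr=7 lookahead=id remaining=[id ) - num $]
Step 15: shift id. Stack=[E + T * ( id] ptr=8 lookahead=) remaining=[) - num $]
Step 16: reduce F->id. Stack=[E + T * ( F] ptr=8 lookahead=) remaining=[) - num $]
Step 17: reduce T->F. Stack=[E + T * ( T] ptr=8 lookahead=) remaining=[) - num $]
Step 18: reduce E->T. Stack=[E + T * ( E] ptr=8 lookahead=) remaining=[) - num $]
Step 19: shift ). Stack=[E + T * ( E )] ptr=9 lookahead=- remaining=[- num $]
Step 20: reduce F->( E ). Stack=[E + T * F] ptr=9 lookahead=- remaining=[- num $]

Answer: 20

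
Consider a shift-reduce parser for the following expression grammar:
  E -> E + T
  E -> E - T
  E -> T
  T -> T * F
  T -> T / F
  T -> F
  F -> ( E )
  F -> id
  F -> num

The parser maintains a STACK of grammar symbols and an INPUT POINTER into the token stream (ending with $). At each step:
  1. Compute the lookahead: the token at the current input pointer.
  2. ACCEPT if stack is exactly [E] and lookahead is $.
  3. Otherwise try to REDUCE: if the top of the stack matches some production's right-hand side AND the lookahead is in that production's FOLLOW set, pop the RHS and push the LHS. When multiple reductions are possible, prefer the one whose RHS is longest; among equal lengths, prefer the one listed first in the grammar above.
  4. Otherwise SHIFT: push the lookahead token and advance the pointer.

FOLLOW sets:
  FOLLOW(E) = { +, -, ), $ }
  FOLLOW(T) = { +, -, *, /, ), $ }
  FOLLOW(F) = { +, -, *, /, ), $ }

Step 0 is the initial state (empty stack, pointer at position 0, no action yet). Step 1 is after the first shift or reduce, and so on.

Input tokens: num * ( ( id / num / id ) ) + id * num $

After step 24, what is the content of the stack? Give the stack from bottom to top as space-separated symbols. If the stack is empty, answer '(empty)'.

Answer: T * F

Derivation:
Step 1: shift num. Stack=[num] ptr=1 lookahead=* remaining=[* ( ( id / num / id ) ) + id * num $]
Step 2: reduce F->num. Stack=[F] ptr=1 lookahead=* remaining=[* ( ( id / num / id ) ) + id * num $]
Step 3: reduce T->F. Stack=[T] ptr=1 lookahead=* remaining=[* ( ( id / num / id ) ) + id * num $]
Step 4: shift *. Stack=[T *] ptr=2 lookahead=( remaining=[( ( id / num / id ) ) + id * num $]
Step 5: shift (. Stack=[T * (] ptr=3 lookahead=( remaining=[( id / num / id ) ) + id * num $]
Step 6: shift (. Stack=[T * ( (] ptr=4 lookahead=id remaining=[id / num / id ) ) + id * num $]
Step 7: shift id. Stack=[T * ( ( id] ptr=5 lookahead=/ remaining=[/ num / id ) ) + id * num $]
Step 8: reduce F->id. Stack=[T * ( ( F] ptr=5 lookahead=/ remaining=[/ num / id ) ) + id * num $]
Step 9: reduce T->F. Stack=[T * ( ( T] ptr=5 lookahead=/ remaining=[/ num / id ) ) + id * num $]
Step 10: shift /. Stack=[T * ( ( T /] ptr=6 lookahead=num remaining=[num / id ) ) + id * num $]
Step 11: shift num. Stack=[T * ( ( T / num] ptr=7 lookahead=/ remaining=[/ id ) ) + id * num $]
Step 12: reduce F->num. Stack=[T * ( ( T / F] ptr=7 lookahead=/ remaining=[/ id ) ) + id * num $]
Step 13: reduce T->T / F. Stack=[T * ( ( T] ptr=7 lookahead=/ remaining=[/ id ) ) + id * num $]
Step 14: shift /. Stack=[T * ( ( T /] ptr=8 lookahead=id remaining=[id ) ) + id * num $]
Step 15: shift id. Stack=[T * ( ( T / id] ptr=9 lookahead=) remaining=[) ) + id * num $]
Step 16: reduce F->id. Stack=[T * ( ( T / F] ptr=9 lookahead=) remaining=[) ) + id * num $]
Step 17: reduce T->T / F. Stack=[T * ( ( T] ptr=9 lookahead=) remaining=[) ) + id * num $]
Step 18: reduce E->T. Stack=[T * ( ( E] ptr=9 lookahead=) remaining=[) ) + id * num $]
Step 19: shift ). Stack=[T * ( ( E )] ptr=10 lookahead=) remaining=[) + id * num $]
Step 20: reduce F->( E ). Stack=[T * ( F] ptr=10 lookahead=) remaining=[) + id * num $]
Step 21: reduce T->F. Stack=[T * ( T] ptr=10 lookahead=) remaining=[) + id * num $]
Step 22: reduce E->T. Stack=[T * ( E] ptr=10 lookahead=) remaining=[) + id * num $]
Step 23: shift ). Stack=[T * ( E )] ptr=11 lookahead=+ remaining=[+ id * num $]
Step 24: reduce F->( E ). Stack=[T * F] ptr=11 lookahead=+ remaining=[+ id * num $]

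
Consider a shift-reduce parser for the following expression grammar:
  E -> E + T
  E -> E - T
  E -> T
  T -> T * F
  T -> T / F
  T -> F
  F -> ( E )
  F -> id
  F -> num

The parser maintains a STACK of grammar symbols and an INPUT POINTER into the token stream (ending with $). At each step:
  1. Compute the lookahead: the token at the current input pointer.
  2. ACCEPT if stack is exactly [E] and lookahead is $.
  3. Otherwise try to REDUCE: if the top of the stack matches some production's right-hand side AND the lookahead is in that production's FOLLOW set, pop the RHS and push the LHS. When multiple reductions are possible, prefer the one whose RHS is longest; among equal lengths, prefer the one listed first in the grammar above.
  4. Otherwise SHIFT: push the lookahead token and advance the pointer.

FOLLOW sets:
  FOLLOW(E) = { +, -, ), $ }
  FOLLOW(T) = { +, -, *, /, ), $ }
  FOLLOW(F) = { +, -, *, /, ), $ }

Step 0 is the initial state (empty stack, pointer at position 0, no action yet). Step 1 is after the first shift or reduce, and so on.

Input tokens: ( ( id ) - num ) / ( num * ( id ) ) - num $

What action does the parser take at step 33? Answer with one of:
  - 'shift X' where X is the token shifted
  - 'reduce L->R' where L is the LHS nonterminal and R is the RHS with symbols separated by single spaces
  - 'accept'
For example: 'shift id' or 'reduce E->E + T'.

Step 1: shift (. Stack=[(] ptr=1 lookahead=( remaining=[( id ) - num ) / ( num * ( id ) ) - num $]
Step 2: shift (. Stack=[( (] ptr=2 lookahead=id remaining=[id ) - num ) / ( num * ( id ) ) - num $]
Step 3: shift id. Stack=[( ( id] ptr=3 lookahead=) remaining=[) - num ) / ( num * ( id ) ) - num $]
Step 4: reduce F->id. Stack=[( ( F] ptr=3 lookahead=) remaining=[) - num ) / ( num * ( id ) ) - num $]
Step 5: reduce T->F. Stack=[( ( T] ptr=3 lookahead=) remaining=[) - num ) / ( num * ( id ) ) - num $]
Step 6: reduce E->T. Stack=[( ( E] ptr=3 lookahead=) remaining=[) - num ) / ( num * ( id ) ) - num $]
Step 7: shift ). Stack=[( ( E )] ptr=4 lookahead=- remaining=[- num ) / ( num * ( id ) ) - num $]
Step 8: reduce F->( E ). Stack=[( F] ptr=4 lookahead=- remaining=[- num ) / ( num * ( id ) ) - num $]
Step 9: reduce T->F. Stack=[( T] ptr=4 lookahead=- remaining=[- num ) / ( num * ( id ) ) - num $]
Step 10: reduce E->T. Stack=[( E] ptr=4 lookahead=- remaining=[- num ) / ( num * ( id ) ) - num $]
Step 11: shift -. Stack=[( E -] ptr=5 lookahead=num remaining=[num ) / ( num * ( id ) ) - num $]
Step 12: shift num. Stack=[( E - num] ptr=6 lookahead=) remaining=[) / ( num * ( id ) ) - num $]
Step 13: reduce F->num. Stack=[( E - F] ptr=6 lookahead=) remaining=[) / ( num * ( id ) ) - num $]
Step 14: reduce T->F. Stack=[( E - T] ptr=6 lookahead=) remaining=[) / ( num * ( id ) ) - num $]
Step 15: reduce E->E - T. Stack=[( E] ptr=6 lookahead=) remaining=[) / ( num * ( id ) ) - num $]
Step 16: shift ). Stack=[( E )] ptr=7 lookahead=/ remaining=[/ ( num * ( id ) ) - num $]
Step 17: reduce F->( E ). Stack=[F] ptr=7 lookahead=/ remaining=[/ ( num * ( id ) ) - num $]
Step 18: reduce T->F. Stack=[T] ptr=7 lookahead=/ remaining=[/ ( num * ( id ) ) - num $]
Step 19: shift /. Stack=[T /] ptr=8 lookahead=( remaining=[( num * ( id ) ) - num $]
Step 20: shift (. Stack=[T / (] ptr=9 lookahead=num remaining=[num * ( id ) ) - num $]
Step 21: shift num. Stack=[T / ( num] ptr=10 lookahead=* remaining=[* ( id ) ) - num $]
Step 22: reduce F->num. Stack=[T / ( F] ptr=10 lookahead=* remaining=[* ( id ) ) - num $]
Step 23: reduce T->F. Stack=[T / ( T] ptr=10 lookahead=* remaining=[* ( id ) ) - num $]
Step 24: shift *. Stack=[T / ( T *] ptr=11 lookahead=( remaining=[( id ) ) - num $]
Step 25: shift (. Stack=[T / ( T * (] ptr=12 lookahead=id remaining=[id ) ) - num $]
Step 26: shift id. Stack=[T / ( T * ( id] ptr=13 lookahead=) remaining=[) ) - num $]
Step 27: reduce F->id. Stack=[T / ( T * ( F] ptr=13 lookahead=) remaining=[) ) - num $]
Step 28: reduce T->F. Stack=[T / ( T * ( T] ptr=13 lookahead=) remaining=[) ) - num $]
Step 29: reduce E->T. Stack=[T / ( T * ( E] ptr=13 lookahead=) remaining=[) ) - num $]
Step 30: shift ). Stack=[T / ( T * ( E )] ptr=14 lookahead=) remaining=[) - num $]
Step 31: reduce F->( E ). Stack=[T / ( T * F] ptr=14 lookahead=) remaining=[) - num $]
Step 32: reduce T->T * F. Stack=[T / ( T] ptr=14 lookahead=) remaining=[) - num $]
Step 33: reduce E->T. Stack=[T / ( E] ptr=14 lookahead=) remaining=[) - num $]

Answer: reduce E->T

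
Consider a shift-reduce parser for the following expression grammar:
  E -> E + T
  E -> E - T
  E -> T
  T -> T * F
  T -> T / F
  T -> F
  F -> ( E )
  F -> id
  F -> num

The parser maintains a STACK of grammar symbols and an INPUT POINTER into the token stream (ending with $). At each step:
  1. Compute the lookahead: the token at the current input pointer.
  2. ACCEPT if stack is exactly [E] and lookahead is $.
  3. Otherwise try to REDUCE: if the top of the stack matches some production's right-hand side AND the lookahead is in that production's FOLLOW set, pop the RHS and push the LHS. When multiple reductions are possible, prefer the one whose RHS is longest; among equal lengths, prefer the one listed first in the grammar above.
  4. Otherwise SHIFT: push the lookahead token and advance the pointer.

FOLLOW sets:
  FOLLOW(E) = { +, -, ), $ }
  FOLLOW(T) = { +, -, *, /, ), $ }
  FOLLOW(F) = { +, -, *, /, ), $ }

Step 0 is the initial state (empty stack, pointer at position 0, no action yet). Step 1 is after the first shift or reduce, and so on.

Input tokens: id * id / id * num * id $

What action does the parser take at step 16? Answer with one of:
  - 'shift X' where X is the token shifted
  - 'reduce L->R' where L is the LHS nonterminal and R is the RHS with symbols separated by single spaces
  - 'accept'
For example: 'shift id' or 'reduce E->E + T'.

Step 1: shift id. Stack=[id] ptr=1 lookahead=* remaining=[* id / id * num * id $]
Step 2: reduce F->id. Stack=[F] ptr=1 lookahead=* remaining=[* id / id * num * id $]
Step 3: reduce T->F. Stack=[T] ptr=1 lookahead=* remaining=[* id / id * num * id $]
Step 4: shift *. Stack=[T *] ptr=2 lookahead=id remaining=[id / id * num * id $]
Step 5: shift id. Stack=[T * id] ptr=3 lookahead=/ remaining=[/ id * num * id $]
Step 6: reduce F->id. Stack=[T * F] ptr=3 lookahead=/ remaining=[/ id * num * id $]
Step 7: reduce T->T * F. Stack=[T] ptr=3 lookahead=/ remaining=[/ id * num * id $]
Step 8: shift /. Stack=[T /] ptr=4 lookahead=id remaining=[id * num * id $]
Step 9: shift id. Stack=[T / id] ptr=5 lookahead=* remaining=[* num * id $]
Step 10: reduce F->id. Stack=[T / F] ptr=5 lookahead=* remaining=[* num * id $]
Step 11: reduce T->T / F. Stack=[T] ptr=5 lookahead=* remaining=[* num * id $]
Step 12: shift *. Stack=[T *] ptr=6 lookahead=num remaining=[num * id $]
Step 13: shift num. Stack=[T * num] ptr=7 lookahead=* remaining=[* id $]
Step 14: reduce F->num. Stack=[T * F] ptr=7 lookahead=* remaining=[* id $]
Step 15: reduce T->T * F. Stack=[T] ptr=7 lookahead=* remaining=[* id $]
Step 16: shift *. Stack=[T *] ptr=8 lookahead=id remaining=[id $]

Answer: shift *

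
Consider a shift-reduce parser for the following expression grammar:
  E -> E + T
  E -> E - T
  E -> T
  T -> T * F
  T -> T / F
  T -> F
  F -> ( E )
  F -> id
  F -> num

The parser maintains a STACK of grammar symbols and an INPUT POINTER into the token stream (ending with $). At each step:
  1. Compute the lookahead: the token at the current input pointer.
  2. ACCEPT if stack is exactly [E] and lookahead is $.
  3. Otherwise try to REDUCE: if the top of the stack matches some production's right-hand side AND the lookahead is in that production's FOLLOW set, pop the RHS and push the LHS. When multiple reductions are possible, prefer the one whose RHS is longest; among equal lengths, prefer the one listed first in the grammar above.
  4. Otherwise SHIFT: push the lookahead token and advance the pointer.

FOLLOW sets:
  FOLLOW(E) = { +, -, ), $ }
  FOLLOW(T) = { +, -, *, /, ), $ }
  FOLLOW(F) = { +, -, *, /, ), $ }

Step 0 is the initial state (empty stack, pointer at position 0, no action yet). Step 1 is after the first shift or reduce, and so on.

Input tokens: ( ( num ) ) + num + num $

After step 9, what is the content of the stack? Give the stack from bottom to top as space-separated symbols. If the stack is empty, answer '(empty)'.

Answer: ( T

Derivation:
Step 1: shift (. Stack=[(] ptr=1 lookahead=( remaining=[( num ) ) + num + num $]
Step 2: shift (. Stack=[( (] ptr=2 lookahead=num remaining=[num ) ) + num + num $]
Step 3: shift num. Stack=[( ( num] ptr=3 lookahead=) remaining=[) ) + num + num $]
Step 4: reduce F->num. Stack=[( ( F] ptr=3 lookahead=) remaining=[) ) + num + num $]
Step 5: reduce T->F. Stack=[( ( T] ptr=3 lookahead=) remaining=[) ) + num + num $]
Step 6: reduce E->T. Stack=[( ( E] ptr=3 lookahead=) remaining=[) ) + num + num $]
Step 7: shift ). Stack=[( ( E )] ptr=4 lookahead=) remaining=[) + num + num $]
Step 8: reduce F->( E ). Stack=[( F] ptr=4 lookahead=) remaining=[) + num + num $]
Step 9: reduce T->F. Stack=[( T] ptr=4 lookahead=) remaining=[) + num + num $]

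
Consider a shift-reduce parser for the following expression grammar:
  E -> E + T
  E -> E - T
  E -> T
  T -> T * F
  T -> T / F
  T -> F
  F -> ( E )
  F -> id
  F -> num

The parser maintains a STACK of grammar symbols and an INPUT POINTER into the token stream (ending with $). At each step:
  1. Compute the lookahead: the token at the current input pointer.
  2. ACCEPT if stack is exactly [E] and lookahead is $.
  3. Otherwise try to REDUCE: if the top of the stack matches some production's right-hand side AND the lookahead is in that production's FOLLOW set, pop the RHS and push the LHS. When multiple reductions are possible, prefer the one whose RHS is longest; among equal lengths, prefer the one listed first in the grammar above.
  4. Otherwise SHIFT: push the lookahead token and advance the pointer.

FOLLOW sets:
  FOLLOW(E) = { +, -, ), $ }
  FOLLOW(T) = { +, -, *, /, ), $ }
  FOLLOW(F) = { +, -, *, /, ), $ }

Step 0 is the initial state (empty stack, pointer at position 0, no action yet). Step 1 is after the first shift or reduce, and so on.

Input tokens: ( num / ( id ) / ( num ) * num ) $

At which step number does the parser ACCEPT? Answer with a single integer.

Answer: 32

Derivation:
Step 1: shift (. Stack=[(] ptr=1 lookahead=num remaining=[num / ( id ) / ( num ) * num ) $]
Step 2: shift num. Stack=[( num] ptr=2 lookahead=/ remaining=[/ ( id ) / ( num ) * num ) $]
Step 3: reduce F->num. Stack=[( F] ptr=2 lookahead=/ remaining=[/ ( id ) / ( num ) * num ) $]
Step 4: reduce T->F. Stack=[( T] ptr=2 lookahead=/ remaining=[/ ( id ) / ( num ) * num ) $]
Step 5: shift /. Stack=[( T /] ptr=3 lookahead=( remaining=[( id ) / ( num ) * num ) $]
Step 6: shift (. Stack=[( T / (] ptr=4 lookahead=id remaining=[id ) / ( num ) * num ) $]
Step 7: shift id. Stack=[( T / ( id] ptr=5 lookahead=) remaining=[) / ( num ) * num ) $]
Step 8: reduce F->id. Stack=[( T / ( F] ptr=5 lookahead=) remaining=[) / ( num ) * num ) $]
Step 9: reduce T->F. Stack=[( T / ( T] ptr=5 lookahead=) remaining=[) / ( num ) * num ) $]
Step 10: reduce E->T. Stack=[( T / ( E] ptr=5 lookahead=) remaining=[) / ( num ) * num ) $]
Step 11: shift ). Stack=[( T / ( E )] ptr=6 lookahead=/ remaining=[/ ( num ) * num ) $]
Step 12: reduce F->( E ). Stack=[( T / F] ptr=6 lookahead=/ remaining=[/ ( num ) * num ) $]
Step 13: reduce T->T / F. Stack=[( T] ptr=6 lookahead=/ remaining=[/ ( num ) * num ) $]
Step 14: shift /. Stack=[( T /] ptr=7 lookahead=( remaining=[( num ) * num ) $]
Step 15: shift (. Stack=[( T / (] ptr=8 lookahead=num remaining=[num ) * num ) $]
Step 16: shift num. Stack=[( T / ( num] ptr=9 lookahead=) remaining=[) * num ) $]
Step 17: reduce F->num. Stack=[( T / ( F] ptr=9 lookahead=) remaining=[) * num ) $]
Step 18: reduce T->F. Stack=[( T / ( T] ptr=9 lookahead=) remaining=[) * num ) $]
Step 19: reduce E->T. Stack=[( T / ( E] ptr=9 lookahead=) remaining=[) * num ) $]
Step 20: shift ). Stack=[( T / ( E )] ptr=10 lookahead=* remaining=[* num ) $]
Step 21: reduce F->( E ). Stack=[( T / F] ptr=10 lookahead=* remaining=[* num ) $]
Step 22: reduce T->T / F. Stack=[( T] ptr=10 lookahead=* remaining=[* num ) $]
Step 23: shift *. Stack=[( T *] ptr=11 lookahead=num remaining=[num ) $]
Step 24: shift num. Stack=[( T * num] ptr=12 lookahead=) remaining=[) $]
Step 25: reduce F->num. Stack=[( T * F] ptr=12 lookahead=) remaining=[) $]
Step 26: reduce T->T * F. Stack=[( T] ptr=12 lookahead=) remaining=[) $]
Step 27: reduce E->T. Stack=[( E] ptr=12 lookahead=) remaining=[) $]
Step 28: shift ). Stack=[( E )] ptr=13 lookahead=$ remaining=[$]
Step 29: reduce F->( E ). Stack=[F] ptr=13 lookahead=$ remaining=[$]
Step 30: reduce T->F. Stack=[T] ptr=13 lookahead=$ remaining=[$]
Step 31: reduce E->T. Stack=[E] ptr=13 lookahead=$ remaining=[$]
Step 32: accept. Stack=[E] ptr=13 lookahead=$ remaining=[$]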